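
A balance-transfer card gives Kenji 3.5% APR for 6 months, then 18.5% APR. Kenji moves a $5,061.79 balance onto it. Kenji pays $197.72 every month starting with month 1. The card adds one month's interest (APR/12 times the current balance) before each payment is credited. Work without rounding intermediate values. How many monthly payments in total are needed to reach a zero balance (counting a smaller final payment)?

31 months

Promo months 1–6 at r₀ = 3.5%/12 = 0.00291667; months 7+ at r₁ = 18.5%/12 = 0.0154167.
After month 6: iterate B ← B·(1+r₀) − $197.72 for 6 months → $3,956.02.
Then at r₁ with $197.72/mo: n₂ = −ln(1 − r₁·B/P)/ln(1+r₁) ≈ 24.11 → 25 more payments.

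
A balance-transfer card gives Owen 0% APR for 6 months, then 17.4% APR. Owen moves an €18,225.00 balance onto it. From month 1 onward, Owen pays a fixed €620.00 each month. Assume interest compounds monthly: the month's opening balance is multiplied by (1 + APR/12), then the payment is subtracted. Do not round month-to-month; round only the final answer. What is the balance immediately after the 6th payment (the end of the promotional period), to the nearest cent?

Promo months 1–6 at r₀ = 0%/12 = 0; months 7+ at r₁ = 17.4%/12 = 0.0145.
After month 6 (no interest yet): B = €18,225.00 − 6·€620.00 = €14,505.00.

€14,505.00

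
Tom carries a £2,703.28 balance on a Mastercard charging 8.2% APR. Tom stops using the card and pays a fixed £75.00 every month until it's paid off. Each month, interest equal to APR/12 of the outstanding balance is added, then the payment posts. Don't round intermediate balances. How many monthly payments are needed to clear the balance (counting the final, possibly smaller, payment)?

42 payments

Monthly rate r = 8.2%/12 = 0.683333% = 0.00683333.
Recurrence: B ← B·(1+r) − £75.00.
Month 1: interest £18.47; balance after payment £2,646.75.
Month 2: interest £18.09; balance after payment £2,589.84.
Closed form: n = −ln(1 − rB₀/P)/ln(1+r) = −ln(0.7537)/ln(1.00683) ≈ 41.521, so the balance reaches zero during payment 42.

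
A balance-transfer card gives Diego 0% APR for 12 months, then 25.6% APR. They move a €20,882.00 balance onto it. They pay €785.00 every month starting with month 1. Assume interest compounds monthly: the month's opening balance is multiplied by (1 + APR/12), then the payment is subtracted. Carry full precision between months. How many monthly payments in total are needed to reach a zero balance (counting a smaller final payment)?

30 months

Promo months 1–12 at r₀ = 0%/12 = 0; months 13+ at r₁ = 25.6%/12 = 0.0213333.
After month 12 (no interest yet): B = €20,882.00 − 12·€785.00 = €11,462.00.
Then at r₁ with €785.00/mo: n₂ = −ln(1 − r₁·B/P)/ln(1+r₁) ≈ 17.68 → 18 more payments.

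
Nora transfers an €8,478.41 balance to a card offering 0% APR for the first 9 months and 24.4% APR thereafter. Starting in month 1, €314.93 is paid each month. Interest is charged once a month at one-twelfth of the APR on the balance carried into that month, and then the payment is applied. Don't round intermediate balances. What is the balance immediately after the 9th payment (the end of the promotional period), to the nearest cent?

€5,644.04

Promo months 1–9 at r₀ = 0%/12 = 0; months 10+ at r₁ = 24.4%/12 = 0.0203333.
After month 9 (no interest yet): B = €8,478.41 − 9·€314.93 = €5,644.04.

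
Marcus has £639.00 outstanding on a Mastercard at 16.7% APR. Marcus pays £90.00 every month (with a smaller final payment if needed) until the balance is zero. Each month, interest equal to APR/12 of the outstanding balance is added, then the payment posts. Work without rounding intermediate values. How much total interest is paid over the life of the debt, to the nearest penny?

£38.64

Monthly rate r = 16.7%/12 = 1.39167% = 0.0139167.
Payoff takes n = ⌈−ln(1 − rB₀/P)/ln(1+r)⌉ = ⌈7.528⌉ = 8 payments; the last is £47.64.
Total paid = 7·£90.00 + £47.64 = £677.64.
Total interest = total paid − principal = £677.64 − £639.00 = £38.64.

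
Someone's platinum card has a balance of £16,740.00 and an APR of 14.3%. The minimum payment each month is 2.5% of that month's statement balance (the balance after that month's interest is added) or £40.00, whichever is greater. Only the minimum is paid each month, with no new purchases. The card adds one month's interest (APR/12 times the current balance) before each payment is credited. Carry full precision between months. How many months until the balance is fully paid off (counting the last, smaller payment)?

Monthly rate r = 14.3%/12 = 1.19167% = 0.0119167.
While 2.5% of the post-interest balance exceeds £40.00, each month B ← (B·(1+r))·(1 − 0.025), i.e. B shrinks by the factor (1+r)·0.975 = 0.98662.
This holds for months 1–176. Entering month 177 the balance is £1,563.30; 2.5% of the post-interest balance is now below £40.00, so the flat £40.00 minimum applies from here.
From month 177 a fixed £40.00 at rate r clears £1,563.30 in 53 more payments. Total: 176 + 53 = 229 months.

229 months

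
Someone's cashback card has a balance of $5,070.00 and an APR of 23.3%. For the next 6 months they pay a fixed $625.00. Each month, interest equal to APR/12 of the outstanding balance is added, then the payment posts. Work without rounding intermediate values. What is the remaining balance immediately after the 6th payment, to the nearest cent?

$1,753.27

Monthly rate r = 23.3%/12 = 1.94167% = 0.0194167.
Each month: B ← B·(1+r) − $625.00.
Month 1: interest $98.44; balance after payment $4,543.44.
Month 2: interest $88.22; balance after payment $4,006.66.
Month 3: interest $77.80; balance after payment $3,459.46.
Month 4: interest $67.17; balance after payment $2,901.63.
Month 5: interest $56.34; balance after payment $2,332.97.
Month 6: interest $45.30; balance after payment $1,753.27.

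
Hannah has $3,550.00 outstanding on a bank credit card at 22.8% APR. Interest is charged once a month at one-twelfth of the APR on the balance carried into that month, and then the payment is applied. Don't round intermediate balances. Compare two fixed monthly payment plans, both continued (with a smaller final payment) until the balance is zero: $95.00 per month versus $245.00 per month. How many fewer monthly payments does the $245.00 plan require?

48 fewer payments

Monthly rate r = 22.8%/12 = 1.9% = 0.019.
At $95.00/mo: n = ⌈−ln(1 − rB₀/P)/ln(1+r)⌉ = 66 payments (last $73.15); total interest = total paid − $3,550.00 = $2,698.15.
At $245.00/mo: 18 payments (last $26.73); total interest $641.73.
Payments saved = 66 − 18 = 48.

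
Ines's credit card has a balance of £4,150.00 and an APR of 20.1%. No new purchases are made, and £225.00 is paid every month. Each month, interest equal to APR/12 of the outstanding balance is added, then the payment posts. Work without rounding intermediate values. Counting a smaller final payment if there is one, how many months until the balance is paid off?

Monthly rate r = 20.1%/12 = 1.675% = 0.01675.
Recurrence: B ← B·(1+r) − £225.00.
Month 1: interest £69.51; balance after payment £3,994.51.
Month 2: interest £66.91; balance after payment £3,836.42.
Closed form: n = −ln(1 − rB₀/P)/ln(1+r) = −ln(0.69106)/ln(1.01675) ≈ 22.246, so the balance reaches zero during payment 23.

23 months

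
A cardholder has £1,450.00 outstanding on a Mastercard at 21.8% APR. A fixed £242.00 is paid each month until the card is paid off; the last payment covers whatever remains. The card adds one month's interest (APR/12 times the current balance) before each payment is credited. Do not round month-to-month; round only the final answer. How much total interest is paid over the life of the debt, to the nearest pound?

£100

Monthly rate r = 21.8%/12 = 1.81667% = 0.0181667.
Payoff takes n = ⌈−ln(1 − rB₀/P)/ln(1+r)⌉ = ⌈6.401⌉ = 7 payments; the last is £97.58.
Total paid = 6·£242.00 + £97.58 = £1,549.58.
Total interest = total paid − principal = £1,549.58 − £1,450.00 = £99.58.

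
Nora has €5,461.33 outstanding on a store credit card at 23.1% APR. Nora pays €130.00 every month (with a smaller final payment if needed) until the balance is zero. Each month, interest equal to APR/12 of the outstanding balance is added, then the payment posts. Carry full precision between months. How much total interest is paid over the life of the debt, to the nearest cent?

Monthly rate r = 23.1%/12 = 1.925% = 0.01925.
Payoff takes n = ⌈−ln(1 − rB₀/P)/ln(1+r)⌉ = ⌈86.741⌉ = 87 payments; the last is €96.57.
Total paid = 86·€130.00 + €96.57 = €11,276.57.
Total interest = total paid − principal = €11,276.57 − €5,461.33 = €5,815.24.

€5,815.24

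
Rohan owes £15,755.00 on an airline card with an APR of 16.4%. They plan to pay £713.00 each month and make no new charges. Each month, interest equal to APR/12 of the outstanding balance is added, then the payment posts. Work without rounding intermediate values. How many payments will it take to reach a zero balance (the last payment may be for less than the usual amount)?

27 payments

Monthly rate r = 16.4%/12 = 1.36667% = 0.0136667.
Recurrence: B ← B·(1+r) − £713.00.
Month 1: interest £215.32; balance after payment £15,257.32.
Month 2: interest £208.52; balance after payment £14,752.84.
Closed form: n = −ln(1 − rB₀/P)/ln(1+r) = −ln(0.69801)/ln(1.01367) ≈ 26.486, so the balance reaches zero during payment 27.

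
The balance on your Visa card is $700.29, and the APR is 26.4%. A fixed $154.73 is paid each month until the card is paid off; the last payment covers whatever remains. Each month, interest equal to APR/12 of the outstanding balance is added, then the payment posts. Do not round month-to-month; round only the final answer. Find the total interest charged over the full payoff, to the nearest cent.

$45.70

Monthly rate r = 26.4%/12 = 2.2% = 0.022.
Payoff takes n = ⌈−ln(1 − rB₀/P)/ln(1+r)⌉ = ⌈4.820⌉ = 5 payments; the last is $127.07.
Total paid = 4·$154.73 + $127.07 = $745.99.
Total interest = total paid − principal = $745.99 − $700.29 = $45.70.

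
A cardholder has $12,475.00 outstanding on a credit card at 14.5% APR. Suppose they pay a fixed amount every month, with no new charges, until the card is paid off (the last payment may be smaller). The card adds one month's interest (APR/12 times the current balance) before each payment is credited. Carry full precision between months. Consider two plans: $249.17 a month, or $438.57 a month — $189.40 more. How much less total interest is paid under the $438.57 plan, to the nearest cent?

Monthly rate r = 14.5%/12 = 1.20833% = 0.0120833.
At $249.17/mo: n = ⌈−ln(1 − rB₀/P)/ln(1+r)⌉ = 78 payments (last $82.18); total interest = total paid − $12,475.00 = $6,793.27.
At $438.57/mo: 36 payments (last $28.13); total interest $2,903.08.
Interest saved = $6,793.27 − $2,903.08 = $3,890.19.

$3,890.19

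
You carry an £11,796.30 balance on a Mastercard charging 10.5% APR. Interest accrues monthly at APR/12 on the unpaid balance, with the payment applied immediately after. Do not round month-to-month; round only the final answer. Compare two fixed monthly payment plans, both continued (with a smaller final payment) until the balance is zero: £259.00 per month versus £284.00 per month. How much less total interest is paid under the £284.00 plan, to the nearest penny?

Monthly rate r = 10.5%/12 = 0.875% = 0.00875.
At £259.00/mo: n = ⌈−ln(1 − rB₀/P)/ln(1+r)⌉ = 59 payments (last £91.69); total interest = total paid − £11,796.30 = £3,317.39.
At £284.00/mo: 52 payments (last £240.46); total interest £2,928.16.
Interest saved = £3,317.39 − £2,928.16 = £389.23.

£389.23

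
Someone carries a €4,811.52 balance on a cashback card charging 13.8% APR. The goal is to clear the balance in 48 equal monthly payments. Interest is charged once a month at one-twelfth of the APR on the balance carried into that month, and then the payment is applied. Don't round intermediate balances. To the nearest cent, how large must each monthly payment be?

Monthly rate r = 13.8%/12 = 1.15% = 0.0115.
Level-payment amortization: P = B₀·r / (1 − (1+r)^(−n)) = 4811.52·0.0115 / (1 − 1.0115^(−48)).
Denominator 1 − (1+r)^(−48) = 0.422386388.
P = 55.3325 / 0.422386388 ≈ 131.00.

€131.00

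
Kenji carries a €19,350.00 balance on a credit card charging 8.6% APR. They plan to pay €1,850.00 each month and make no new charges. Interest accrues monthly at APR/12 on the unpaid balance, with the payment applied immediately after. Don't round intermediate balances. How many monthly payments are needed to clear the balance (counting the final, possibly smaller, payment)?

11 months

Monthly rate r = 8.6%/12 = 0.716667% = 0.00716667.
Recurrence: B ← B·(1+r) − €1,850.00.
Month 1: interest €138.68; balance after payment €17,638.67.
Month 2: interest €126.41; balance after payment €15,915.09.
Closed form: n = −ln(1 − rB₀/P)/ln(1+r) = −ln(0.92504)/ln(1.00717) ≈ 10.911, so the balance reaches zero during payment 11.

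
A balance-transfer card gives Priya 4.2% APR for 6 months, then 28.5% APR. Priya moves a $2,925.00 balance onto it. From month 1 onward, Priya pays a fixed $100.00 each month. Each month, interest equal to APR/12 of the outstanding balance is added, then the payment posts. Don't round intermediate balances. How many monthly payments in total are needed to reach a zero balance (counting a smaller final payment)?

42 payments

Promo months 1–6 at r₀ = 4.2%/12 = 0.0035; months 7+ at r₁ = 28.5%/12 = 0.02375.
After month 6: iterate B ← B·(1+r₀) − $100.00 for 6 months → $2,381.69.
Then at r₁ with $100.00/mo: n₂ = −ln(1 − r₁·B/P)/ln(1+r₁) ≈ 35.53 → 36 more payments.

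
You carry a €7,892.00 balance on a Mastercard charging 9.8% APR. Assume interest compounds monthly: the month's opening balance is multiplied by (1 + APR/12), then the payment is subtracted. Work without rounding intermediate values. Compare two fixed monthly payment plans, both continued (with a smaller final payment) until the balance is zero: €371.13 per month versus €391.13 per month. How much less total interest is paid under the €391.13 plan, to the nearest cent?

Monthly rate r = 9.8%/12 = 0.816667% = 0.00816667.
At €371.13/mo: n = ⌈−ln(1 − rB₀/P)/ln(1+r)⌉ = 24 payments (last €168.36); total interest = total paid − €7,892.00 = €812.35.
At €391.13/mo: 23 payments (last €54.34); total interest €767.20.
Interest saved = €812.35 − €767.20 = €45.15.

€45.15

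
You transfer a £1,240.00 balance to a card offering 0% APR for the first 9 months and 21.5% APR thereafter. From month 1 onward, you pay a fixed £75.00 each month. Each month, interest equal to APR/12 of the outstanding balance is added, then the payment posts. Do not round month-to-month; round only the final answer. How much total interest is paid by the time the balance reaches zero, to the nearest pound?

Promo months 1–9 at r₀ = 0%/12 = 0; months 10+ at r₁ = 21.5%/12 = 0.0179167.
After month 9 (no interest yet): B = £1,240.00 − 9·£75.00 = £565.00.
Then at r₁ with £75.00/mo: n₂ = −ln(1 − r₁·B/P)/ln(1+r₁) ≈ 8.16 → 9 more payments.
Total paid = 17·£75.00 + £12.46 = £1,287.46; interest = £1,287.46 − £1,240.00 = £47.46.

£47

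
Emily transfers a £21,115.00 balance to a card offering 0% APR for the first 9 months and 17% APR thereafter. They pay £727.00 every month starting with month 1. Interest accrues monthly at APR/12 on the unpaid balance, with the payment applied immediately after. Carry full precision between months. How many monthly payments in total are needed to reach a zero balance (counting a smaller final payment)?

33 months

Promo months 1–9 at r₀ = 0%/12 = 0; months 10+ at r₁ = 17%/12 = 0.0141667.
After month 9 (no interest yet): B = £21,115.00 − 9·£727.00 = £14,572.00.
Then at r₁ with £727.00/mo: n₂ = −ln(1 − r₁·B/P)/ln(1+r₁) ≈ 23.74 → 24 more payments.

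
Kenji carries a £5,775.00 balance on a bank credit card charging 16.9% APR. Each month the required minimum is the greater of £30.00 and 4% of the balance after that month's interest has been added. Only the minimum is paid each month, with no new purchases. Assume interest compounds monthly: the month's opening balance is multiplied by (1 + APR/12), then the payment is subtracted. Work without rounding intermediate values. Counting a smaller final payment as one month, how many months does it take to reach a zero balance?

Monthly rate r = 16.9%/12 = 1.40833% = 0.0140833.
While 4% of the post-interest balance exceeds £30.00, each month B ← (B·(1+r))·(1 − 0.04), i.e. B shrinks by the factor (1+r)·0.96 = 0.97352.
This holds for months 1–77. Entering month 78 the balance is £731.32; 4% of the post-interest balance is now below £30.00, so the flat £30.00 minimum applies from here.
From month 78 a fixed £30.00 at rate r clears £731.32 in 31 more payments. Total: 77 + 31 = 108 months.

108 months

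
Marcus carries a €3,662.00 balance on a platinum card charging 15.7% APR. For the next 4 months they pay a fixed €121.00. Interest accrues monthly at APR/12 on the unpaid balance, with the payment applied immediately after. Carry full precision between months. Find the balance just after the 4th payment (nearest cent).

€3,363.86

Monthly rate r = 15.7%/12 = 1.30833% = 0.0130833.
Each month: B ← B·(1+r) − €121.00.
Month 1: interest €47.91; balance after payment €3,588.91.
Month 2: interest €46.95; balance after payment €3,514.87.
Month 3: interest €45.99; balance after payment €3,439.85.
Month 4: interest €45.00; balance after payment €3,363.86.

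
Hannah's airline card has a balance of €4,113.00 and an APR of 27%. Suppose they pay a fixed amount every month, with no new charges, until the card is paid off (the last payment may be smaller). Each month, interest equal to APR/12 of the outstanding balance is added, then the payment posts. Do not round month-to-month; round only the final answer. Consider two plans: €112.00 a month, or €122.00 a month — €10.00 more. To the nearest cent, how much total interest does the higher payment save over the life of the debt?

Monthly rate r = 27%/12 = 2.25% = 0.0225.
At €112.00/mo: n = ⌈−ln(1 − rB₀/P)/ln(1+r)⌉ = 79 payments (last €74.37); total interest = total paid − €4,113.00 = €4,697.37.
At €122.00/mo: 64 payments (last €105.89); total interest €3,678.89.
Interest saved = €4,697.37 − €3,678.89 = €1,018.48.

€1,018.48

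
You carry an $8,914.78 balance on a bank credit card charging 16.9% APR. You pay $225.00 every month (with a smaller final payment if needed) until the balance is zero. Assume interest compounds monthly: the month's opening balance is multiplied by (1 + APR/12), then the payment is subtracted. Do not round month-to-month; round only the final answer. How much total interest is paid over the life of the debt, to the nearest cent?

$4,221.00

Monthly rate r = 16.9%/12 = 1.40833% = 0.0140833.
Payoff takes n = ⌈−ln(1 − rB₀/P)/ln(1+r)⌉ = ⌈58.380⌉ = 59 payments; the last is $85.78.
Total paid = 58·$225.00 + $85.78 = $13,135.78.
Total interest = total paid − principal = $13,135.78 − $8,914.78 = $4,221.00.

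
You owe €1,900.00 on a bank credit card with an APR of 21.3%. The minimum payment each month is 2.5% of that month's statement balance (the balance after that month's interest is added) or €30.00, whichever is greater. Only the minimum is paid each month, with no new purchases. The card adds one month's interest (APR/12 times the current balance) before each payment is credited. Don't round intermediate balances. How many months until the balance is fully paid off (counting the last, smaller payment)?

130 months

Monthly rate r = 21.3%/12 = 1.775% = 0.01775.
While 2.5% of the post-interest balance exceeds €30.00, each month B ← (B·(1+r))·(1 − 0.025), i.e. B shrinks by the factor (1+r)·0.975 = 0.99231.
This holds for months 1–62. Entering month 63 the balance is €1,177.03; 2.5% of the post-interest balance is now below €30.00, so the flat €30.00 minimum applies from here.
From month 63 a fixed €30.00 at rate r clears €1,177.03 in 68 more payments. Total: 62 + 68 = 130 months.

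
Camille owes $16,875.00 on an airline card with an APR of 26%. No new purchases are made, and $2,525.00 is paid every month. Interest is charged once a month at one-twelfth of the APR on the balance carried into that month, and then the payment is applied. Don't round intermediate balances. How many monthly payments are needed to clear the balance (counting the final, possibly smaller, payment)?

8 payments

Monthly rate r = 26%/12 = 2.16667% = 0.0216667.
Recurrence: B ← B·(1+r) − $2,525.00.
Month 1: interest $365.62; balance after payment $14,715.62.
Month 2: interest $318.84; balance after payment $12,509.46.
Closed form: n = −ln(1 − rB₀/P)/ln(1+r) = −ln(0.8552)/ln(1.02167) ≈ 7.297, so the balance reaches zero during payment 8.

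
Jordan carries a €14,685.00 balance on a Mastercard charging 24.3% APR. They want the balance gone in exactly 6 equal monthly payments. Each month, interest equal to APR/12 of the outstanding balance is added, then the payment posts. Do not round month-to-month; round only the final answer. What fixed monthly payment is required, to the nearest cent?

€2,623.86

Monthly rate r = 24.3%/12 = 2.025% = 0.02025.
Level-payment amortization: P = B₀·r / (1 − (1+r)^(−n)) = 14685.00·0.02025 / (1 − 1.02025^(−6)).
Denominator 1 − (1+r)^(−6) = 0.113333339.
P = 297.371 / 0.113333339 ≈ 2623.86.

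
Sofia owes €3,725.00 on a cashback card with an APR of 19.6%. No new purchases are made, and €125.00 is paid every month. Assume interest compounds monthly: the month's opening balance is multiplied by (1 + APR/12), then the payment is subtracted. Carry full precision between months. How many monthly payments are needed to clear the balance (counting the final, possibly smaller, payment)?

42 payments

Monthly rate r = 19.6%/12 = 1.63333% = 0.0163333.
Recurrence: B ← B·(1+r) − €125.00.
Month 1: interest €60.84; balance after payment €3,660.84.
Month 2: interest €59.79; balance after payment €3,595.64.
Closed form: n = −ln(1 − rB₀/P)/ln(1+r) = −ln(0.51327)/ln(1.01633) ≈ 41.167, so the balance reaches zero during payment 42.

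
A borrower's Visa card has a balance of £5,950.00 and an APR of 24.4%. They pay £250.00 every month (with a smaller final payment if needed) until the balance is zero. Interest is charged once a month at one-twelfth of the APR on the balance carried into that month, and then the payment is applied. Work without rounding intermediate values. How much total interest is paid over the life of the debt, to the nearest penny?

£2,266.14

Monthly rate r = 24.4%/12 = 2.03333% = 0.0203333.
Payoff takes n = ⌈−ln(1 − rB₀/P)/ln(1+r)⌉ = ⌈32.863⌉ = 33 payments; the last is £216.14.
Total paid = 32·£250.00 + £216.14 = £8,216.14.
Total interest = total paid − principal = £8,216.14 − £5,950.00 = £2,266.14.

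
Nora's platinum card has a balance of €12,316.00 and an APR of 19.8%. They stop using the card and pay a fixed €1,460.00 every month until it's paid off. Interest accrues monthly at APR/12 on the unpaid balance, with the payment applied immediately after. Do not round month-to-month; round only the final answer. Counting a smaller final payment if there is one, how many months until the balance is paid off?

10 months

Monthly rate r = 19.8%/12 = 1.65% = 0.0165.
Recurrence: B ← B·(1+r) − €1,460.00.
Month 1: interest €203.21; balance after payment €11,059.21.
Month 2: interest €182.48; balance after payment €9,781.69.
Closed form: n = −ln(1 − rB₀/P)/ln(1+r) = −ln(0.86081)/ln(1.0165) ≈ 9.158, so the balance reaches zero during payment 10.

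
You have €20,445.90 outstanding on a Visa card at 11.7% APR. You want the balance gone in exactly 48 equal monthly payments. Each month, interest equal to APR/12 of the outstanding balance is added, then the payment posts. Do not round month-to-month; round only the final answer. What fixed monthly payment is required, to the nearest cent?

€535.41

Monthly rate r = 11.7%/12 = 0.975% = 0.00975.
Level-payment amortization: P = B₀·r / (1 − (1+r)^(−n)) = 20445.90·0.00975 / (1 − 1.00975^(−48)).
Denominator 1 − (1+r)^(−48) = 0.372325289.
P = 199.348 / 0.372325289 ≈ 535.41.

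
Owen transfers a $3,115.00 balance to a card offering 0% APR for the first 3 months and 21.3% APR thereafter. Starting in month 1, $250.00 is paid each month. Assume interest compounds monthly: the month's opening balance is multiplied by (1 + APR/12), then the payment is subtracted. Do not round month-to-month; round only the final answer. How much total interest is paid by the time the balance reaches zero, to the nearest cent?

Promo months 1–3 at r₀ = 0%/12 = 0; months 4+ at r₁ = 21.3%/12 = 0.01775.
After month 3 (no interest yet): B = $3,115.00 − 3·$250.00 = $2,365.00.
Then at r₁ with $250.00/mo: n₂ = −ln(1 − r₁·B/P)/ln(1+r₁) ≈ 10.45 → 11 more payments.
Total paid = 13·$250.00 + $112.48 = $3,362.48; interest = $3,362.48 − $3,115.00 = $247.48.

$247.48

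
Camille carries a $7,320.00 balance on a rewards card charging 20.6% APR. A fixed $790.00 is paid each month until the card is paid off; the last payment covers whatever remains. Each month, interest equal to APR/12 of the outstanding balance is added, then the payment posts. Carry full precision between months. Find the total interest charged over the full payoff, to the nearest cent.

$721.57

Monthly rate r = 20.6%/12 = 1.71667% = 0.0171667.
Payoff takes n = ⌈−ln(1 − rB₀/P)/ln(1+r)⌉ = ⌈10.178⌉ = 11 payments; the last is $141.57.
Total paid = 10·$790.00 + $141.57 = $8,041.57.
Total interest = total paid − principal = $8,041.57 − $7,320.00 = $721.57.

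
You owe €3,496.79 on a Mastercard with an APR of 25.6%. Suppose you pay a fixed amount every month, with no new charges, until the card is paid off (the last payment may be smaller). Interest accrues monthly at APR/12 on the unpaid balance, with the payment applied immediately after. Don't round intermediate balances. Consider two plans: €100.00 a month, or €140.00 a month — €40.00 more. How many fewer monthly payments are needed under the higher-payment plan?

28 fewer payments

Monthly rate r = 25.6%/12 = 2.13333% = 0.0213333.
At €100.00/mo: n = ⌈−ln(1 − rB₀/P)/ln(1+r)⌉ = 65 payments (last €91.87); total interest = total paid − €3,496.79 = €2,995.08.
At €140.00/mo: 37 payments (last €7.84); total interest €1,551.05.
Payments saved = 65 − 37 = 28.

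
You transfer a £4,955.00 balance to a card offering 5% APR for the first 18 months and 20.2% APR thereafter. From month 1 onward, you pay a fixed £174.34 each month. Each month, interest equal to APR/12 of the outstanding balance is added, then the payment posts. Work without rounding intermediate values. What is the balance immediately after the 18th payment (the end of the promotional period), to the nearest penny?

Promo months 1–18 at r₀ = 5%/12 = 0.00416667; months 19+ at r₁ = 20.2%/12 = 0.0168333.
After month 18: iterate B ← B·(1+r₀) − £174.34 for 18 months → £2,088.31.

£2,088.31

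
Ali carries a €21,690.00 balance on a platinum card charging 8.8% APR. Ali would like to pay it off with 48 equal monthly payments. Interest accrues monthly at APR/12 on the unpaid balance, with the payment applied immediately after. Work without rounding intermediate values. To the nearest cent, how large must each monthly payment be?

Monthly rate r = 8.8%/12 = 0.733333% = 0.00733333.
Level-payment amortization: P = B₀·r / (1 − (1+r)^(−n)) = 21690.00·0.00733333 / (1 − 1.00733^(−48)).
Denominator 1 − (1+r)^(−48) = 0.295816011.
P = 159.06 / 0.295816011 ≈ 537.70.

€537.70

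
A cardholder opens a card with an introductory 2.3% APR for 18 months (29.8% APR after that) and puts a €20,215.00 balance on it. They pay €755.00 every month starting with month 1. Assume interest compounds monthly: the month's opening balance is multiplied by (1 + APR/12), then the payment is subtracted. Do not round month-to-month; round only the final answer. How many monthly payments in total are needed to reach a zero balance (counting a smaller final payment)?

29 payments

Promo months 1–18 at r₀ = 2.3%/12 = 0.00191667; months 19+ at r₁ = 29.8%/12 = 0.0248333.
After month 18: iterate B ← B·(1+r₀) − €755.00 for 18 months → €7,110.21.
Then at r₁ with €755.00/mo: n₂ = −ln(1 − r₁·B/P)/ln(1+r₁) ≈ 10.86 → 11 more payments.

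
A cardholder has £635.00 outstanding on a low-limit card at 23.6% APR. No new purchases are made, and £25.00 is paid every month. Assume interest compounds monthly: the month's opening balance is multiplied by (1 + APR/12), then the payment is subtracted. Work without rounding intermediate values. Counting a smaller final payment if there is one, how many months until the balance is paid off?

Monthly rate r = 23.6%/12 = 1.96667% = 0.0196667.
Recurrence: B ← B·(1+r) − £25.00.
Month 1: interest £12.49; balance after payment £622.49.
Month 2: interest £12.24; balance after payment £609.73.
Closed form: n = −ln(1 − rB₀/P)/ln(1+r) = −ln(0.50047)/ln(1.01967) ≈ 35.542, so the balance reaches zero during payment 36.

36 payments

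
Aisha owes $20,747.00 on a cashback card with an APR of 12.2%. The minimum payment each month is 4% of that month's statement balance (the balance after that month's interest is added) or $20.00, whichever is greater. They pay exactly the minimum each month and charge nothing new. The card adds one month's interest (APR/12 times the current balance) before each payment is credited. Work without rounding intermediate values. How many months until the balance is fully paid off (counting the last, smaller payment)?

151 months

Monthly rate r = 12.2%/12 = 1.01667% = 0.0101667.
While 4% of the post-interest balance exceeds $20.00, each month B ← (B·(1+r))·(1 − 0.04), i.e. B shrinks by the factor (1+r)·0.96 = 0.96976.
This holds for months 1–122. Entering month 123 the balance is $489.77; 4% of the post-interest balance is now below $20.00, so the flat $20.00 minimum applies from here.
From month 123 a fixed $20.00 at rate r clears $489.77 in 29 more payments. Total: 122 + 29 = 151 months.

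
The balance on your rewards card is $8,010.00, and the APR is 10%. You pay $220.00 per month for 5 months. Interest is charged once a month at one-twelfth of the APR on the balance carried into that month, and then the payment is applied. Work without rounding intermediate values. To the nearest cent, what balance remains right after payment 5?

$7,230.87

Monthly rate r = 10%/12 = 0.833333% = 0.00833333.
Each month: B ← B·(1+r) − $220.00.
Month 1: interest $66.75; balance after payment $7,856.75.
Month 2: interest $65.47; balance after payment $7,702.22.
Month 3: interest $64.19; balance after payment $7,546.41.
Month 4: interest $62.89; balance after payment $7,389.29.
Month 5: interest $61.58; balance after payment $7,230.87.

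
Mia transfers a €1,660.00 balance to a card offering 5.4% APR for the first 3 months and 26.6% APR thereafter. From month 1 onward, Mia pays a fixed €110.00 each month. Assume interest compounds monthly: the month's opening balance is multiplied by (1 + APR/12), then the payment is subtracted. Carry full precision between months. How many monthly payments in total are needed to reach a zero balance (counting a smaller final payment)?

Promo months 1–3 at r₀ = 5.4%/12 = 0.0045; months 4+ at r₁ = 26.6%/12 = 0.0221667.
After month 3: iterate B ← B·(1+r₀) − €110.00 for 3 months → €1,351.02.
Then at r₁ with €110.00/mo: n₂ = −ln(1 − r₁·B/P)/ln(1+r₁) ≈ 14.50 → 15 more payments.

18 payments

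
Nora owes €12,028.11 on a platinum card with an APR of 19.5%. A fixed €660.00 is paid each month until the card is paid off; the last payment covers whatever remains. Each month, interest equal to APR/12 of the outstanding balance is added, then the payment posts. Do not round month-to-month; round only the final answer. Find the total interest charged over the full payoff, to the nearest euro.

Monthly rate r = 19.5%/12 = 1.625% = 0.01625.
Payoff takes n = ⌈−ln(1 − rB₀/P)/ln(1+r)⌉ = ⌈21.787⌉ = 22 payments; the last is €520.00.
Total paid = 21·€660.00 + €520.00 = €14,380.00.
Total interest = total paid − principal = €14,380.00 − €12,028.11 = €2,351.89.

€2,352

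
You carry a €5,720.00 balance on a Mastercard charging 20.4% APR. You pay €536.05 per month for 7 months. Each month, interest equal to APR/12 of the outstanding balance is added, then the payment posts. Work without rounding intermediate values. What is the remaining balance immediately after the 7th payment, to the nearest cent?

€2,487.16

Monthly rate r = 20.4%/12 = 1.7% = 0.017.
Each month: B ← B·(1+r) − €536.05.
Month 1: interest €97.24; balance after payment €5,281.19.
Month 2: interest €89.78; balance after payment €4,834.92.
Month 3: interest €82.19; balance after payment €4,381.06.
Month 4: interest €74.48; balance after payment €3,919.49.
Month 5: interest €66.63; balance after payment €3,450.07.
Month 6: interest €58.65; balance after payment €2,972.67.
Month 7: interest €50.54; balance after payment €2,487.16.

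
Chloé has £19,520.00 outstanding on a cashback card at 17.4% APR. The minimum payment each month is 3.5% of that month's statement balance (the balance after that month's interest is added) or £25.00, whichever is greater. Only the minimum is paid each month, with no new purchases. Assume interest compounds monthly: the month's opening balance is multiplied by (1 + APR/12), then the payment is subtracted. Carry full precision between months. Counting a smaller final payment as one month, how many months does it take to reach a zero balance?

Monthly rate r = 17.4%/12 = 1.45% = 0.0145.
While 3.5% of the post-interest balance exceeds £25.00, each month B ← (B·(1+r))·(1 − 0.035), i.e. B shrinks by the factor (1+r)·0.965 = 0.97899.
This holds for months 1–157. Entering month 158 the balance is £696.37; 3.5% of the post-interest balance is now below £25.00, so the flat £25.00 minimum applies from here.
From month 158 a fixed £25.00 at rate r clears £696.37 in 36 more payments. Total: 157 + 36 = 193 months.

193 months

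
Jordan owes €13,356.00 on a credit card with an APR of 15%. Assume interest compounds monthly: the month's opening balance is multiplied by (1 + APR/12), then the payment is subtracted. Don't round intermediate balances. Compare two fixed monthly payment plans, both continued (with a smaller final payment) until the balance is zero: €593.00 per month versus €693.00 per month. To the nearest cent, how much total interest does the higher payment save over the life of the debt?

Monthly rate r = 15%/12 = 1.25% = 0.0125.
At €593.00/mo: n = ⌈−ln(1 − rB₀/P)/ln(1+r)⌉ = 27 payments (last €366.15); total interest = total paid − €13,356.00 = €2,428.15.
At €693.00/mo: 23 payments (last €131.10); total interest €2,021.10.
Interest saved = €2,428.15 − €2,021.10 = €407.05.

€407.05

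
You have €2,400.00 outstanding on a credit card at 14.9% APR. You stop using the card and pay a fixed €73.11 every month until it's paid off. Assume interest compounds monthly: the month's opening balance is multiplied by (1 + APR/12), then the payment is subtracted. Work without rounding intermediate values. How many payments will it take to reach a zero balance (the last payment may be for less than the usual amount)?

Monthly rate r = 14.9%/12 = 1.24167% = 0.0124167.
Recurrence: B ← B·(1+r) − €73.11.
Month 1: interest €29.80; balance after payment €2,356.69.
Month 2: interest €29.26; balance after payment €2,312.84.
Closed form: n = −ln(1 − rB₀/P)/ln(1+r) = −ln(0.5924)/ln(1.01242) ≈ 42.429, so the balance reaches zero during payment 43.

43 payments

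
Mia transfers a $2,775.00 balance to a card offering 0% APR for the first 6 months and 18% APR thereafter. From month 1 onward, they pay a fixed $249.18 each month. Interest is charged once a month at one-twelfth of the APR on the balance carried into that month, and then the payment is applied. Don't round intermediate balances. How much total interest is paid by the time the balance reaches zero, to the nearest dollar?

Promo months 1–6 at r₀ = 0%/12 = 0; months 7+ at r₁ = 18%/12 = 0.015.
After month 6 (no interest yet): B = $2,775.00 − 6·$249.18 = $1,279.92.
Then at r₁ with $249.18/mo: n₂ = −ln(1 − r₁·B/P)/ln(1+r₁) ≈ 5.39 → 6 more payments.
Total paid = 11·$249.18 + $96.42 = $2,837.40; interest = $2,837.40 − $2,775.00 = $62.40.

$62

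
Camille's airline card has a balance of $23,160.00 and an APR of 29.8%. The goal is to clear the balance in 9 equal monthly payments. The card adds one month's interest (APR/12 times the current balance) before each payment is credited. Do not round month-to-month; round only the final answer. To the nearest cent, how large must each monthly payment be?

$2,903.30

Monthly rate r = 29.8%/12 = 2.48333% = 0.0248333.
Level-payment amortization: P = B₀·r / (1 − (1+r)^(−n)) = 23160.00·0.0248333 / (1 − 1.02483^(−9)).
Denominator 1 − (1+r)^(−9) = 0.198098887.
P = 575.14 / 0.198098887 ≈ 2903.30.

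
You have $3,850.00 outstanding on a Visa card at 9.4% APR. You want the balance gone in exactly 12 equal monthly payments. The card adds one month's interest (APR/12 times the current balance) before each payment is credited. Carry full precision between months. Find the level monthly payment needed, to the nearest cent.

$337.40

Monthly rate r = 9.4%/12 = 0.783333% = 0.00783333.
Level-payment amortization: P = B₀·r / (1 − (1+r)^(−n)) = 3850.00·0.00783333 / (1 − 1.00783^(−12)).
Denominator 1 − (1+r)^(−12) = 0.0893837809.
P = 30.1583 / 0.0893837809 ≈ 337.40.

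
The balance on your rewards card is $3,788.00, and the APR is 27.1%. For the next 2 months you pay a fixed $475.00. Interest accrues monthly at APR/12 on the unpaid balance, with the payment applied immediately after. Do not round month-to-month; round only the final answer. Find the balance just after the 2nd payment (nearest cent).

$3,000.30

Monthly rate r = 27.1%/12 = 2.25833% = 0.0225833.
Each month: B ← B·(1+r) − $475.00.
Month 1: interest $85.55; balance after payment $3,398.55.
Month 2: interest $76.75; balance after payment $3,000.30.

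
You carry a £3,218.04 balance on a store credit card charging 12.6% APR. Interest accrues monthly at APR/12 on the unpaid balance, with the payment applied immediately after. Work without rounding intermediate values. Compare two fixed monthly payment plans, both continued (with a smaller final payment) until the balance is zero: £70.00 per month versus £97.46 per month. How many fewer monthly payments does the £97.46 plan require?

Monthly rate r = 12.6%/12 = 1.05% = 0.0105.
At £70.00/mo: n = ⌈−ln(1 − rB₀/P)/ln(1+r)⌉ = 64 payments (last £7.36); total interest = total paid − £3,218.04 = £1,199.32.
At £97.46/mo: 41 payments (last £73.89); total interest £754.25.
Payments saved = 64 − 41 = 23.

23 fewer payments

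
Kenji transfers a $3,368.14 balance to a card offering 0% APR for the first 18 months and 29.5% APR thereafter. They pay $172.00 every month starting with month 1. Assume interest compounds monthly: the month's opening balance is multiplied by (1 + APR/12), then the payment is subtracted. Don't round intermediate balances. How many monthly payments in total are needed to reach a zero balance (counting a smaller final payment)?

20 months

Promo months 1–18 at r₀ = 0%/12 = 0; months 19+ at r₁ = 29.5%/12 = 0.0245833.
After month 18 (no interest yet): B = $3,368.14 − 18·$172.00 = $272.14.
Then at r₁ with $172.00/mo: n₂ = −ln(1 − r₁·B/P)/ln(1+r₁) ≈ 1.63 → 2 more payments.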